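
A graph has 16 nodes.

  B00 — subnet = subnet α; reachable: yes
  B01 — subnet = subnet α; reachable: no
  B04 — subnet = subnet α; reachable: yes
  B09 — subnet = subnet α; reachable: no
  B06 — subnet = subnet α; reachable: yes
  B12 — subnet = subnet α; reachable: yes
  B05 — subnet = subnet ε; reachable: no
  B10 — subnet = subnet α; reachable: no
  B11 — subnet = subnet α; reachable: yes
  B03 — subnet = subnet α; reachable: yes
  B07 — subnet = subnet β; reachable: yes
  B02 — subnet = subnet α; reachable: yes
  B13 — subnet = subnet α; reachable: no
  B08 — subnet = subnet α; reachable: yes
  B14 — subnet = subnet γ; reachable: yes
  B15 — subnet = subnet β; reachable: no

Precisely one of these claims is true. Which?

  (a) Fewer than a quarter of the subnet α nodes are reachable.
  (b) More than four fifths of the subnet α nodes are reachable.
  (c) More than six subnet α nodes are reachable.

|A| = 12, |A ∩ B| = 8, |A ∖ B| = 4.
(a) requires |A ∩ B| / |A| < 1/4: false.
(b) requires |A ∩ B| / |A| > 4/5: false.
(c) requires |A ∩ B| > 6: true.

(c)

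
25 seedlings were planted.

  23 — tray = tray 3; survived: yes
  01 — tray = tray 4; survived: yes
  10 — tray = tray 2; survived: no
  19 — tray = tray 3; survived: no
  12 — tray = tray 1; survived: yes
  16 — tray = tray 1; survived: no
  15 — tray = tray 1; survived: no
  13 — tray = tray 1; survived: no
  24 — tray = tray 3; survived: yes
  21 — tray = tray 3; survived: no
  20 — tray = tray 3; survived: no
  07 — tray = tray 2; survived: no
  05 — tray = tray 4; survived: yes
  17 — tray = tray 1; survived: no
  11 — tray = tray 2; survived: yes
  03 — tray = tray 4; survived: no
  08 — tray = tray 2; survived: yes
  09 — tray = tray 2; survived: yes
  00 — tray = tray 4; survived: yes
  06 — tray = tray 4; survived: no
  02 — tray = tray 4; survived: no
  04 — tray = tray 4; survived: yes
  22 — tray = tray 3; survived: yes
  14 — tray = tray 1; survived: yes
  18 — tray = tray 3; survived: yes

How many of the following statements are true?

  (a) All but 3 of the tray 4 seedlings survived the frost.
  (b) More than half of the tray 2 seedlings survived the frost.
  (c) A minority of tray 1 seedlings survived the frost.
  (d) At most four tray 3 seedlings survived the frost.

4

(a) tray 4: |A| = 7, |A ∩ B| = 4; needs |A ∖ B| = 3 — true.
(b) tray 2: |A| = 5, |A ∩ B| = 3; needs |A ∩ B| > |A ∖ B| — true.
(c) tray 1: |A| = 6, |A ∩ B| = 2; needs |A ∩ B| < |A ∖ B| — true.
(d) tray 3: |A| = 7, |A ∩ B| = 4; needs |A ∩ B| ≤ 4 — true.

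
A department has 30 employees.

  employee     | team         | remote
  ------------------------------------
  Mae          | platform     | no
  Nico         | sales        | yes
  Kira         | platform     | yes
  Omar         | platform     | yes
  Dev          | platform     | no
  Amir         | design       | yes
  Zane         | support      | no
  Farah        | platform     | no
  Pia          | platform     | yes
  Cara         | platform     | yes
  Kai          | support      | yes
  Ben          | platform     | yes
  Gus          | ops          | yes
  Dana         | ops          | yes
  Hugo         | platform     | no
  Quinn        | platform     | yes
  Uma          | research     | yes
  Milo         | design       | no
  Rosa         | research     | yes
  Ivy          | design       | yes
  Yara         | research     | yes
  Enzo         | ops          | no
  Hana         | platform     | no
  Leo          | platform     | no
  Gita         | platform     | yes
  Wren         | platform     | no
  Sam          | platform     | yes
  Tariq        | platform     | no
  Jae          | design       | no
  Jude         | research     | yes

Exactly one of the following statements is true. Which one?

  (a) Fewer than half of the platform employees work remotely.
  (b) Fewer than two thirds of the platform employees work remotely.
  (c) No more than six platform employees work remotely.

|A| = 16, |A ∩ B| = 8, |A ∖ B| = 8.
(a) requires |A ∩ B| < |A ∖ B|: false.
(b) requires |A ∩ B| / |A| < 2/3: true.
(c) requires |A ∩ B| ≤ 6: false.

(b)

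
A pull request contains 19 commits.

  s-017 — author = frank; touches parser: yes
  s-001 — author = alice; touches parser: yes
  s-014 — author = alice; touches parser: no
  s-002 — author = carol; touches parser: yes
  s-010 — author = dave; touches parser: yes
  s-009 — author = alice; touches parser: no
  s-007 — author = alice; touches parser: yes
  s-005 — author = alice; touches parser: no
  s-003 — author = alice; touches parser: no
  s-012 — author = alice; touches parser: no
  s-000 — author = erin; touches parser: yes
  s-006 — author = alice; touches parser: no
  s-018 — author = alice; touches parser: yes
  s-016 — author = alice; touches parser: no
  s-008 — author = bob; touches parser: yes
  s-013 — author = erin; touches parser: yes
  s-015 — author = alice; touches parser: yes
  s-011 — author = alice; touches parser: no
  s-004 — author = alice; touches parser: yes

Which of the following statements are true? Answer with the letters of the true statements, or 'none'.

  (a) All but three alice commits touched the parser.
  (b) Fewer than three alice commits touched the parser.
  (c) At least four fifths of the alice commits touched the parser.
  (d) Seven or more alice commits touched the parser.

none

|A| = 13, |A ∩ B| = 5, |A ∖ B| = 8.
(a) |A ∖ B| = 3: fails.
(b) |A ∩ B| < 3: fails.
(c) |A ∩ B| / |A| ≥ 4/5: fails.
(d) |A ∩ B| ≥ 7: fails.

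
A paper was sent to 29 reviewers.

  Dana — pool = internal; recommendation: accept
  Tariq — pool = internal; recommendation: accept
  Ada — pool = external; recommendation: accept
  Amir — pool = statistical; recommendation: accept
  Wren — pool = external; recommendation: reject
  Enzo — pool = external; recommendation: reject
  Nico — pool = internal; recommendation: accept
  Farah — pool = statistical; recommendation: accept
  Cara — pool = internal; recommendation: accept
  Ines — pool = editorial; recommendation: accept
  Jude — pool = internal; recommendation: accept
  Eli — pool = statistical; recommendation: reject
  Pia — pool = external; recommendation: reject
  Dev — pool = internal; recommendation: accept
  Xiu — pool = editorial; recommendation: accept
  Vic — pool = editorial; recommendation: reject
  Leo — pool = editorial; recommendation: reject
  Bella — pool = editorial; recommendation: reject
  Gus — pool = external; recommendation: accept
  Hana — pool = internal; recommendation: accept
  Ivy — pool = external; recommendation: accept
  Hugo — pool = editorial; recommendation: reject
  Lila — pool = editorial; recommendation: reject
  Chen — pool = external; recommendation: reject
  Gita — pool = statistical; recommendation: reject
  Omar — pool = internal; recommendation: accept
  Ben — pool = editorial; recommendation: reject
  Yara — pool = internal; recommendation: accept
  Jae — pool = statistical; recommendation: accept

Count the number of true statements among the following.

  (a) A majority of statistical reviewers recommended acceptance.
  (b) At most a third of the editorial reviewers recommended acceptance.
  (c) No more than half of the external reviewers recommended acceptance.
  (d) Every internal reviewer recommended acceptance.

4

(a) statistical: |A| = 5, |A ∩ B| = 3; needs |A ∩ B| > |A ∖ B| — true.
(b) editorial: |A| = 8, |A ∩ B| = 2; needs |A ∩ B| / |A| ≤ 1/3 — true.
(c) external: |A| = 7, |A ∩ B| = 3; needs |A ∩ B| ≤ |A ∖ B| — true.
(d) internal: |A| = 9, |A ∩ B| = 9; needs A ⊆ B, i.e. every element of A is in B (|A ∖ B| = 0) — true.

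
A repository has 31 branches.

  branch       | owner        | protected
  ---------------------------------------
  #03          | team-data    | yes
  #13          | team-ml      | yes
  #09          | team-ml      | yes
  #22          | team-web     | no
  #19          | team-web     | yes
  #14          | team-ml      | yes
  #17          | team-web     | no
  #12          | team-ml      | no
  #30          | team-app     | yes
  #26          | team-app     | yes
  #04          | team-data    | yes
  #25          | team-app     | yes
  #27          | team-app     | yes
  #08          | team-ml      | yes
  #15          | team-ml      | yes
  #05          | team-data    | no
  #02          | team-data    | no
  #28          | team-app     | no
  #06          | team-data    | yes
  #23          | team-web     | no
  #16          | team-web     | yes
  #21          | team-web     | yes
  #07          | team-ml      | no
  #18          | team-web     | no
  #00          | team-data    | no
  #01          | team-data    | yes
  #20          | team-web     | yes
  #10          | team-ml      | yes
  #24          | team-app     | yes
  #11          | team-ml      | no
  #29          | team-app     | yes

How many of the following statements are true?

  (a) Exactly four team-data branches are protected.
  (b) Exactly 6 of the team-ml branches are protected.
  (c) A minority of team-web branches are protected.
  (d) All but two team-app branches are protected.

2

(a) team-data: |A| = 7, |A ∩ B| = 4; needs |A ∩ B| = 4 — true.
(b) team-ml: |A| = 9, |A ∩ B| = 6; needs |A ∩ B| = 6 — true.
(c) team-web: |A| = 8, |A ∩ B| = 4; needs |A ∩ B| < |A ∖ B| — false.
(d) team-app: |A| = 7, |A ∩ B| = 6; needs |A ∖ B| = 2 — false.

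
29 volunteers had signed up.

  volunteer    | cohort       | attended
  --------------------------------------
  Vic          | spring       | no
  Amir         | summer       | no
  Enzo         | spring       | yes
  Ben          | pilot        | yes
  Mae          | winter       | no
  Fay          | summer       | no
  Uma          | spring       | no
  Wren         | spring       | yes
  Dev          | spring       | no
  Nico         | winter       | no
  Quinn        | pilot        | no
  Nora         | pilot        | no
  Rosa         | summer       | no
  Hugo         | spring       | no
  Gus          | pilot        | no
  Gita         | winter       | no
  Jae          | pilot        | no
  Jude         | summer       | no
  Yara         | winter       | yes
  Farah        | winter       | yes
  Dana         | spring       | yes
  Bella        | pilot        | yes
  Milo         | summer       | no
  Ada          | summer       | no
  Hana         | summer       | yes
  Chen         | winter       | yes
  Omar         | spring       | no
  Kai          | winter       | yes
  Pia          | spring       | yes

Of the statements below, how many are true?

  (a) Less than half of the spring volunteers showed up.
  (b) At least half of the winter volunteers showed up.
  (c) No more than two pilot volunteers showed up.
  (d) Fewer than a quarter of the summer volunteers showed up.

4

(a) spring: |A| = 9, |A ∩ B| = 4; needs |A ∩ B| < |A ∖ B| — true.
(b) winter: |A| = 7, |A ∩ B| = 4; needs |A ∩ B| ≥ |A ∖ B| — true.
(c) pilot: |A| = 6, |A ∩ B| = 2; needs |A ∩ B| ≤ 2 — true.
(d) summer: |A| = 7, |A ∩ B| = 1; needs |A ∩ B| / |A| < 1/4 — true.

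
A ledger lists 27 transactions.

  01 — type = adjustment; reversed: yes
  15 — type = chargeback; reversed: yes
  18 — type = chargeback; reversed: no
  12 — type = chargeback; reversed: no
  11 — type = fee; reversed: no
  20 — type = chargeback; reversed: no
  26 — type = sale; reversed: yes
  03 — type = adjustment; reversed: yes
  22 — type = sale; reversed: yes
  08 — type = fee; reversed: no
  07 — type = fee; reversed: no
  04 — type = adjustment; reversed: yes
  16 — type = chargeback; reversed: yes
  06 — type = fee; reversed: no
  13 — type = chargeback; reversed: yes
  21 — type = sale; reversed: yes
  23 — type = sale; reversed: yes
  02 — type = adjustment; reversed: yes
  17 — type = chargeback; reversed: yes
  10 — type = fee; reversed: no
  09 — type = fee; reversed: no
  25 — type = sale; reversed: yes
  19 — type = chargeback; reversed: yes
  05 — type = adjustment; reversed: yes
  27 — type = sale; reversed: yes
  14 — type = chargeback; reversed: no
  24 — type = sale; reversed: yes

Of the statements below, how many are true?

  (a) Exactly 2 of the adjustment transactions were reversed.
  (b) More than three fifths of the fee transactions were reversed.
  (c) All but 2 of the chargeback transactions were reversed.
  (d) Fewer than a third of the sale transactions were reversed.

0

(a) adjustment: |A| = 5, |A ∩ B| = 5; needs |A ∩ B| = 2 — false.
(b) fee: |A| = 6, |A ∩ B| = 0; needs |A ∩ B| / |A| > 3/5 — false.
(c) chargeback: |A| = 9, |A ∩ B| = 5; needs |A ∖ B| = 2 — false.
(d) sale: |A| = 7, |A ∩ B| = 7; needs |A ∩ B| / |A| < 1/3 — false.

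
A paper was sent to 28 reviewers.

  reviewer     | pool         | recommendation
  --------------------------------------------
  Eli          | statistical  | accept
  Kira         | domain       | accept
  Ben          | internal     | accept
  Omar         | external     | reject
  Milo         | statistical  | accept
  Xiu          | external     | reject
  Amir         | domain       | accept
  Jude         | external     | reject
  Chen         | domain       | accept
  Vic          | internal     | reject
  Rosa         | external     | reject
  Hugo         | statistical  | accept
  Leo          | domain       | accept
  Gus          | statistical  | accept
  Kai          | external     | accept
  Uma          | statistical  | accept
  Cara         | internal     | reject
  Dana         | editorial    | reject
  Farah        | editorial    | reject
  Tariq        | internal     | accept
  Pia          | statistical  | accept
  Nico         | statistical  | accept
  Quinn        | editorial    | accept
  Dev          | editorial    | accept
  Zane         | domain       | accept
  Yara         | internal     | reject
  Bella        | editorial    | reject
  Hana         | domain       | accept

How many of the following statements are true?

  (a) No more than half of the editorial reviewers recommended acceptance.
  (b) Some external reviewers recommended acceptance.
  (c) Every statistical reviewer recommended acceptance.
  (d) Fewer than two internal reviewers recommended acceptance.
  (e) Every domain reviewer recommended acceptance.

4

(a) editorial: |A| = 5, |A ∩ B| = 2; needs |A ∩ B| ≤ |A ∖ B| — true.
(b) external: |A| = 5, |A ∩ B| = 1; needs A ∩ B ≠ ∅ (|A ∩ B| ≥ 1) — true.
(c) statistical: |A| = 7, |A ∩ B| = 7; needs A ⊆ B, i.e. every element of A is in B (|A ∖ B| = 0) — true.
(d) internal: |A| = 5, |A ∩ B| = 2; needs |A ∩ B| < 2 — false.
(e) domain: |A| = 6, |A ∩ B| = 6; needs A ⊆ B, i.e. every element of A is in B (|A ∖ B| = 0) — true.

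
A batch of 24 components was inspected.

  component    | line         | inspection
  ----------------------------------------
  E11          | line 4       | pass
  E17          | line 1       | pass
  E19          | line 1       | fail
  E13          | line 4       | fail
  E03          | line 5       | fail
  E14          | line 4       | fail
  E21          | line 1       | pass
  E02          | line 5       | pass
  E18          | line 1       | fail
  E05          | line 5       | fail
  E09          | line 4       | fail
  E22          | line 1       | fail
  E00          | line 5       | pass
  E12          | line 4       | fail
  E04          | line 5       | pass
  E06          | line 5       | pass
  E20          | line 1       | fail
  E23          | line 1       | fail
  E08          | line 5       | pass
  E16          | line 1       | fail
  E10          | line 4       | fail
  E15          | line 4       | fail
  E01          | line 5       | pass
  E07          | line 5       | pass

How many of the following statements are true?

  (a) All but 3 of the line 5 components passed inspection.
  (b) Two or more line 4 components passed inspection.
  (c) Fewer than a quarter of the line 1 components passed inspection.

0

(a) line 5: |A| = 9, |A ∩ B| = 7; needs |A ∖ B| = 3 — false.
(b) line 4: |A| = 7, |A ∩ B| = 1; needs |A ∩ B| ≥ 2 — false.
(c) line 1: |A| = 8, |A ∩ B| = 2; needs |A ∩ B| / |A| < 1/4 — false.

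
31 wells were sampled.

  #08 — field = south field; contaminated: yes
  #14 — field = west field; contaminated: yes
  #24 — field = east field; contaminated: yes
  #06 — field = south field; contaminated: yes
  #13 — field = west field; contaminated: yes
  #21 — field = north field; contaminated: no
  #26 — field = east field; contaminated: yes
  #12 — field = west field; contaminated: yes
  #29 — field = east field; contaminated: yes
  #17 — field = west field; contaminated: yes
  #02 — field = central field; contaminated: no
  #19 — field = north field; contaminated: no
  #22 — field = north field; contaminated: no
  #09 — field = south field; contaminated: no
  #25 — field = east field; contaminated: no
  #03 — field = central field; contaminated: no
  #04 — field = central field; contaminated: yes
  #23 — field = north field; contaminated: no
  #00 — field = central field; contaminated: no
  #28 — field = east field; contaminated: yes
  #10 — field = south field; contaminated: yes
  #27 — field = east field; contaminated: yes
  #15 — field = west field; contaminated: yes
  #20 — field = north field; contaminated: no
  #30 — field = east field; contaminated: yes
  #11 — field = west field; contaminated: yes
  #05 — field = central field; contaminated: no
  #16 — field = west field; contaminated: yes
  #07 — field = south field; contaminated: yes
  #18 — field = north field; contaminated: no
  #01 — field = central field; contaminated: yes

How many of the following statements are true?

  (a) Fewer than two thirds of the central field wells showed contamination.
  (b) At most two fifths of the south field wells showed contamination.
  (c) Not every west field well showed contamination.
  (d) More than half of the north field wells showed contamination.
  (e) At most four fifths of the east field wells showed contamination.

1

(a) central field: |A| = 6, |A ∩ B| = 2; needs |A ∩ B| / |A| < 2/3 — true.
(b) south field: |A| = 5, |A ∩ B| = 4; needs |A ∩ B| / |A| ≤ 2/5 — false.
(c) west field: |A| = 7, |A ∩ B| = 7; needs A ⊄ B (|A ∖ B| ≥ 1) — false.
(d) north field: |A| = 6, |A ∩ B| = 0; needs |A ∩ B| > |A ∖ B| — false.
(e) east field: |A| = 7, |A ∩ B| = 6; needs |A ∩ B| / |A| ≤ 4/5 — false.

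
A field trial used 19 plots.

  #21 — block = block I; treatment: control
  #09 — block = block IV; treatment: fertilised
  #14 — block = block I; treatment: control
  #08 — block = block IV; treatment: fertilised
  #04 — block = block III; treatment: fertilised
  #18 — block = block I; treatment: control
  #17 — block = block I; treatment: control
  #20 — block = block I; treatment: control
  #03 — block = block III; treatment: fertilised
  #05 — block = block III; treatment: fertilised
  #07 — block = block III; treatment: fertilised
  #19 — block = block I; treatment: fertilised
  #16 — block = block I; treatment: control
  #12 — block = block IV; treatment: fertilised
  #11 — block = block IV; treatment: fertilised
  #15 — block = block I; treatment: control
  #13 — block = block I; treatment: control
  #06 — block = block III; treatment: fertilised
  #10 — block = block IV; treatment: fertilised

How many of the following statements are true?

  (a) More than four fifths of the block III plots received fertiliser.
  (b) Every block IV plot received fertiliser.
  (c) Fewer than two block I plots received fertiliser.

(a) block III: |A| = 5, |A ∩ B| = 5; needs |A ∩ B| / |A| > 4/5 — true.
(b) block IV: |A| = 5, |A ∩ B| = 5; needs A ⊆ B, i.e. every element of A is in B (|A ∖ B| = 0) — true.
(c) block I: |A| = 9, |A ∩ B| = 1; needs |A ∩ B| < 2 — true.

3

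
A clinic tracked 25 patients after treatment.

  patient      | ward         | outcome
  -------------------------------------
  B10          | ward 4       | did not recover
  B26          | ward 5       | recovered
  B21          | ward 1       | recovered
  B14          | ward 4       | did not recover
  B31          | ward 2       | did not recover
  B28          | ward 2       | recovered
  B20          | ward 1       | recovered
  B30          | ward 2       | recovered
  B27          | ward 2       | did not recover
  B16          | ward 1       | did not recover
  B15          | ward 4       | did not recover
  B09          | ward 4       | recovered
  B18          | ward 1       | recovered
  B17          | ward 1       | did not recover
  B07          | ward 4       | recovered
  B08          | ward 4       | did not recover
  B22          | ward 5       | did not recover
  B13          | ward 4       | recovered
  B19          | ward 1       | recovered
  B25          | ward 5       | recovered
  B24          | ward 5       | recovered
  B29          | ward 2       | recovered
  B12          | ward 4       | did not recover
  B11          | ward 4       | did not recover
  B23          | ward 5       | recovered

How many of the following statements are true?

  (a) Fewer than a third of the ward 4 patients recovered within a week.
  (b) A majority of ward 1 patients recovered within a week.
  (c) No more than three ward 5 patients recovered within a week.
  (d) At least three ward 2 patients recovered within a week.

2

(a) ward 4: |A| = 9, |A ∩ B| = 3; needs |A ∩ B| / |A| < 1/3 — false.
(b) ward 1: |A| = 6, |A ∩ B| = 4; needs |A ∩ B| > |A ∖ B| — true.
(c) ward 5: |A| = 5, |A ∩ B| = 4; needs |A ∩ B| ≤ 3 — false.
(d) ward 2: |A| = 5, |A ∩ B| = 3; needs |A ∩ B| ≥ 3 — true.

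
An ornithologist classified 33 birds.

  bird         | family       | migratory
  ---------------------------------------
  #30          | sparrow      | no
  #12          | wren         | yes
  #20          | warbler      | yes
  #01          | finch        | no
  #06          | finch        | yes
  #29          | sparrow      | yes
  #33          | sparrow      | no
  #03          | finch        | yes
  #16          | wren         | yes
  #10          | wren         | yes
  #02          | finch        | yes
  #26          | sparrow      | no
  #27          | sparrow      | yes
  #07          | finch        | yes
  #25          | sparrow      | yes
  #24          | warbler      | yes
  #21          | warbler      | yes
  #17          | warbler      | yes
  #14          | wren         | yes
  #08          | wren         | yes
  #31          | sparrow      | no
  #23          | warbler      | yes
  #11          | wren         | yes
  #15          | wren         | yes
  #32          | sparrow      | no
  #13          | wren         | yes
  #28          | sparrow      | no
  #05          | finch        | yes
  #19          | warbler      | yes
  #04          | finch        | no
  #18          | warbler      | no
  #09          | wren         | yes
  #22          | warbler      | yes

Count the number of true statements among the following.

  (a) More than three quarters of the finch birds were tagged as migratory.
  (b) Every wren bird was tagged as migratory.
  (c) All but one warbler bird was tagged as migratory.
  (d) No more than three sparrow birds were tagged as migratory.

3

(a) finch: |A| = 7, |A ∩ B| = 5; needs |A ∩ B| / |A| > 3/4 — false.
(b) wren: |A| = 9, |A ∩ B| = 9; needs A ⊆ B, i.e. every element of A is in B (|A ∖ B| = 0) — true.
(c) warbler: |A| = 8, |A ∩ B| = 7; needs |A ∖ B| = 1 — true.
(d) sparrow: |A| = 9, |A ∩ B| = 3; needs |A ∩ B| ≤ 3 — true.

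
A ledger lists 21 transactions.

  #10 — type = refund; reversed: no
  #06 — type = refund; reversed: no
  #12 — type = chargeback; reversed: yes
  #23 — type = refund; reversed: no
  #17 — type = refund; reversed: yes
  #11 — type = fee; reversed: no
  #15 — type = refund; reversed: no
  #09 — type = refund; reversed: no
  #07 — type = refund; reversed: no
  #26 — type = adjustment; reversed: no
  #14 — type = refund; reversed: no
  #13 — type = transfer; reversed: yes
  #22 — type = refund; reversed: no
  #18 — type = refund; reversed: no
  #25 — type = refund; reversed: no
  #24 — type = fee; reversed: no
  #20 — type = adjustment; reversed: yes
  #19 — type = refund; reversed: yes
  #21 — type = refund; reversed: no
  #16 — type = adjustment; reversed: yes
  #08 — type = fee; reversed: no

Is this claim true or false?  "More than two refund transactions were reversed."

The determiner here denotes the relation: |A ∩ B| > 2.
A (the restrictor) = {#10, #06, #23, #17, #15, #09, #07, #14, #22, #18, #25, #19, #21}, |A| = 13.
A ∩ B = {#17, #19}, so |A ∩ B| = 2.
|A ∩ B| = 2, so the statement is false.

False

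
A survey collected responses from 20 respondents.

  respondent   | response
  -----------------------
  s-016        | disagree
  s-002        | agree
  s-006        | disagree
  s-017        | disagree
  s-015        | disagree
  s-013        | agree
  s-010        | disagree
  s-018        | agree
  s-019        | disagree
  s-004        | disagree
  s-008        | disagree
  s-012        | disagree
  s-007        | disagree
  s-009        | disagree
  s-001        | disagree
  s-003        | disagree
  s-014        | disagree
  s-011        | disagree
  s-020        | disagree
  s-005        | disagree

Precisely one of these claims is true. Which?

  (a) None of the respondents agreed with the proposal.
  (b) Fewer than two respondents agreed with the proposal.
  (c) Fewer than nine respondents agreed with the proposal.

(c)

|A| = 20, |A ∩ B| = 3, |A ∖ B| = 17.
(a) requires A ∩ B = ∅ (|A ∩ B| = 0): false.
(b) requires |A ∩ B| < 2: false.
(c) requires |A ∩ B| < 9: true.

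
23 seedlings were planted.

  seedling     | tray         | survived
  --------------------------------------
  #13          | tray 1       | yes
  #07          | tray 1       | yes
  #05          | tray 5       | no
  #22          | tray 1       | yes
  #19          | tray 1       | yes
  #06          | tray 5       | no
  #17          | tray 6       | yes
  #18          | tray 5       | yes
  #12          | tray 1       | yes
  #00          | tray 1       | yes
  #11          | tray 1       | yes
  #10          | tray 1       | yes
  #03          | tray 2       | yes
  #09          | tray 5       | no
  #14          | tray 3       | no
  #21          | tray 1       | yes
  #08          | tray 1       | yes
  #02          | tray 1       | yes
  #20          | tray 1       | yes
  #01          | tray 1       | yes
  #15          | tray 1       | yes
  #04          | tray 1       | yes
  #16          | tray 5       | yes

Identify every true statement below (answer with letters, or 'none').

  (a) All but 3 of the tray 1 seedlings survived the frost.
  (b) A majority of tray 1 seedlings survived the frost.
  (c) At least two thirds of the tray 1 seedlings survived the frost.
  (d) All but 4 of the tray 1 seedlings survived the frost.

|A| = 15, |A ∩ B| = 15, |A ∖ B| = 0.
(a) |A ∖ B| = 3: fails.
(b) |A ∩ B| > |A ∖ B|: holds.
(c) |A ∩ B| / |A| ≥ 2/3: holds.
(d) |A ∖ B| = 4: fails.

(b), (c)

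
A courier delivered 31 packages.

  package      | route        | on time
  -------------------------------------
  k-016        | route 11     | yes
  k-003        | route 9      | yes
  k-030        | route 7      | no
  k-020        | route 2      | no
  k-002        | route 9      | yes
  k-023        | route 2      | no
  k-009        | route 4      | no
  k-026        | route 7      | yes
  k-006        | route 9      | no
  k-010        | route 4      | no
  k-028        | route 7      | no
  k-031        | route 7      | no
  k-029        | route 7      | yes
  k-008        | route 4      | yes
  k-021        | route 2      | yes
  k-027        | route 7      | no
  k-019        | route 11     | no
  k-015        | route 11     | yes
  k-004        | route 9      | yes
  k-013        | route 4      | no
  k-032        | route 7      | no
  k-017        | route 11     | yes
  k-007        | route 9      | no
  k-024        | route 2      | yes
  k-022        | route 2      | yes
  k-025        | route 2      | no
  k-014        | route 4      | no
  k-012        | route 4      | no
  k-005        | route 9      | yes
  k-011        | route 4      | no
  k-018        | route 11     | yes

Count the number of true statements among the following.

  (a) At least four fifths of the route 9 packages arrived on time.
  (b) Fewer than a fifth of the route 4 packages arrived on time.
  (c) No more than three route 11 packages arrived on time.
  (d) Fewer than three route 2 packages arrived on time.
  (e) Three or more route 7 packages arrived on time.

(a) route 9: |A| = 6, |A ∩ B| = 4; needs |A ∩ B| / |A| ≥ 4/5 — false.
(b) route 4: |A| = 7, |A ∩ B| = 1; needs |A ∩ B| / |A| < 1/5 — true.
(c) route 11: |A| = 5, |A ∩ B| = 4; needs |A ∩ B| ≤ 3 — false.
(d) route 2: |A| = 6, |A ∩ B| = 3; needs |A ∩ B| < 3 — false.
(e) route 7: |A| = 7, |A ∩ B| = 2; needs |A ∩ B| ≥ 3 — false.

1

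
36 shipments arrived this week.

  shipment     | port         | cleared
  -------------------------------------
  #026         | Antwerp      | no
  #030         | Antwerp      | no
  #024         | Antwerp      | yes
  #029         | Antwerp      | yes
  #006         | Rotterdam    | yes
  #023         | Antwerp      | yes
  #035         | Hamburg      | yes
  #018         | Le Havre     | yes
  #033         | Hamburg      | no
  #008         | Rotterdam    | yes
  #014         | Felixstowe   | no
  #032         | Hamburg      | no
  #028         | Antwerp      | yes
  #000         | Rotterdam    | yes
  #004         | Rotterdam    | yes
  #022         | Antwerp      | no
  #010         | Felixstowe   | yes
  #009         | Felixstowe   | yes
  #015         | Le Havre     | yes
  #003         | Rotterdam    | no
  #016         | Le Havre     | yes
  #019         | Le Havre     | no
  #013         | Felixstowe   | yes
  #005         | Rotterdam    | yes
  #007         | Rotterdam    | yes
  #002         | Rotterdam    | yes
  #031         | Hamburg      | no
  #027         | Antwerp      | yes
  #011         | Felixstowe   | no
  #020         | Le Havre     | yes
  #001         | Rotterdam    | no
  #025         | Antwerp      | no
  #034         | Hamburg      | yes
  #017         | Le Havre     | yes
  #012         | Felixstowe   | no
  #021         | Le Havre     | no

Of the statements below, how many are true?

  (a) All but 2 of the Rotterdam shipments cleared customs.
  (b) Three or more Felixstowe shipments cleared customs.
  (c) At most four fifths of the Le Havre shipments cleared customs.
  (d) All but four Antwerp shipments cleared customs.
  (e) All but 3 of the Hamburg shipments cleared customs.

5

(a) Rotterdam: |A| = 9, |A ∩ B| = 7; needs |A ∖ B| = 2 — true.
(b) Felixstowe: |A| = 6, |A ∩ B| = 3; needs |A ∩ B| ≥ 3 — true.
(c) Le Havre: |A| = 7, |A ∩ B| = 5; needs |A ∩ B| / |A| ≤ 4/5 — true.
(d) Antwerp: |A| = 9, |A ∩ B| = 5; needs |A ∖ B| = 4 — true.
(e) Hamburg: |A| = 5, |A ∩ B| = 2; needs |A ∖ B| = 3 — true.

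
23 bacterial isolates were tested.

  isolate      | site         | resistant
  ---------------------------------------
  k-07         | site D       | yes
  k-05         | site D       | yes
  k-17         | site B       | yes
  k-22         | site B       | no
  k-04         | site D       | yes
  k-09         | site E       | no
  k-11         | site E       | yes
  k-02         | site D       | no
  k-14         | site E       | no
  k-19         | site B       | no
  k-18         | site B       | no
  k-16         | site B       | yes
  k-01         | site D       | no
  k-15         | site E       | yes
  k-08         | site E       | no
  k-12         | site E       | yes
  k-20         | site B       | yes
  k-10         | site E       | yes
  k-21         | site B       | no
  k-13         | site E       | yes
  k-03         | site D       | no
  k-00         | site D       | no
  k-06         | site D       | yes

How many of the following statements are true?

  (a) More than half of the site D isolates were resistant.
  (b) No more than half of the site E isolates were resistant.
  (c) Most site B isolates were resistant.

0

(a) site D: |A| = 8, |A ∩ B| = 4; needs |A ∩ B| > |A ∖ B| — false.
(b) site E: |A| = 8, |A ∩ B| = 5; needs |A ∩ B| ≤ |A ∖ B| — false.
(c) site B: |A| = 7, |A ∩ B| = 3; needs |A ∩ B| > |A ∖ B| — false.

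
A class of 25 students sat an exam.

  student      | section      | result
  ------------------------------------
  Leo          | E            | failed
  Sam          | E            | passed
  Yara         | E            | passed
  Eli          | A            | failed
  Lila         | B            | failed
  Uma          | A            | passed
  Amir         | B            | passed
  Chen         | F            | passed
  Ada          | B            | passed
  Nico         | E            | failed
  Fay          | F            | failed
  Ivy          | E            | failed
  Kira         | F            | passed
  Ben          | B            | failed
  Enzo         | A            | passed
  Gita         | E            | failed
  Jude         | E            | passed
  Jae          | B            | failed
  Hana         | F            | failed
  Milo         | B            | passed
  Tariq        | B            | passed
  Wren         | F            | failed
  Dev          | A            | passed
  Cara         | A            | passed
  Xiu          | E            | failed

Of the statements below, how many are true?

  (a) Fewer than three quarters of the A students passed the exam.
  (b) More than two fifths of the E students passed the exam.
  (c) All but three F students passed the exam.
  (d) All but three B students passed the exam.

2

(a) A: |A| = 5, |A ∩ B| = 4; needs |A ∩ B| / |A| < 3/4 — false.
(b) E: |A| = 8, |A ∩ B| = 3; needs |A ∩ B| / |A| > 2/5 — false.
(c) F: |A| = 5, |A ∩ B| = 2; needs |A ∖ B| = 3 — true.
(d) B: |A| = 7, |A ∩ B| = 4; needs |A ∖ B| = 3 — true.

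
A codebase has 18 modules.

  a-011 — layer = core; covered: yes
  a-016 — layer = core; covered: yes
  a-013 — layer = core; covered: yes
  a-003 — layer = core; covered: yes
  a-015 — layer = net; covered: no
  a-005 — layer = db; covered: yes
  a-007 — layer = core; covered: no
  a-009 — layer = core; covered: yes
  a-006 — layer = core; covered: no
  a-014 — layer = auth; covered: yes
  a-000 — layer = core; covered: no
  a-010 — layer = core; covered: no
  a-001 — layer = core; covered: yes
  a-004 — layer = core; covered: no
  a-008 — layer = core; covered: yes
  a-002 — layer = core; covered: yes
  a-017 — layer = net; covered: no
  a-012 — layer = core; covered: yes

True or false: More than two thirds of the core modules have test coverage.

False

The determiner here denotes the relation: |A ∩ B| / |A| > 2/3.
A (the restrictor) = {a-011, a-016, a-013, a-003, a-007, a-009, a-006, a-000, a-010, a-001, a-004, a-008, a-002, a-012}, |A| = 14.
A ∩ B = {a-011, a-016, a-013, a-003, a-009, a-001, a-008, a-002, a-012}, so |A ∩ B| = 9.
A ∖ B = {a-007, a-006, a-000, a-010, a-004}, so |A ∖ B| = 5.
|A ∩ B|/|A| = 9/14, so the statement is false.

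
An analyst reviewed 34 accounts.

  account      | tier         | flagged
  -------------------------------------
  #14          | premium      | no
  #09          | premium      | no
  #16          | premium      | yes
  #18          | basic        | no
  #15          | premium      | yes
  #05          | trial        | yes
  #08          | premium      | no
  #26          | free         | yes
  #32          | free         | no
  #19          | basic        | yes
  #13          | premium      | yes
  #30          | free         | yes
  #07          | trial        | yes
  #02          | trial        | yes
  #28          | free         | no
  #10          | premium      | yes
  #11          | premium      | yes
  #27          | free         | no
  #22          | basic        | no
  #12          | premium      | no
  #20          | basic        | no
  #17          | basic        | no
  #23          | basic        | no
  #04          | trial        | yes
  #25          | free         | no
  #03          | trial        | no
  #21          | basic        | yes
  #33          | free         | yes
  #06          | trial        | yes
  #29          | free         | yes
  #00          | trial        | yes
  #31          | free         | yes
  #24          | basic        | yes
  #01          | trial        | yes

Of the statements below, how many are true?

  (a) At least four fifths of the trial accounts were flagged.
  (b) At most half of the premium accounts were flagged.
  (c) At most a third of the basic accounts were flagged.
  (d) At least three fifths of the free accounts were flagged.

1

(a) trial: |A| = 8, |A ∩ B| = 7; needs |A ∩ B| / |A| ≥ 4/5 — true.
(b) premium: |A| = 9, |A ∩ B| = 5; needs |A ∩ B| ≤ |A ∖ B| — false.
(c) basic: |A| = 8, |A ∩ B| = 3; needs |A ∩ B| / |A| ≤ 1/3 — false.
(d) free: |A| = 9, |A ∩ B| = 5; needs |A ∩ B| / |A| ≥ 3/5 — false.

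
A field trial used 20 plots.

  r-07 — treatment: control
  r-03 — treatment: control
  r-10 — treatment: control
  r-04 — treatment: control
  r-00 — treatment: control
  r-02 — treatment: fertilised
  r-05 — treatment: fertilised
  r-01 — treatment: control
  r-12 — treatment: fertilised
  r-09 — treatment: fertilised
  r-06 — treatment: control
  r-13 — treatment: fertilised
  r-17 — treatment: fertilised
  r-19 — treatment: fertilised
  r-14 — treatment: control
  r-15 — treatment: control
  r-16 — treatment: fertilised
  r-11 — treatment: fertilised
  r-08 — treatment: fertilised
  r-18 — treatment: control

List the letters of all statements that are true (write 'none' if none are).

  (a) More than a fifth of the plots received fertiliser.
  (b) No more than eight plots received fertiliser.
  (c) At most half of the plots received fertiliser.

|A| = 20, |A ∩ B| = 10, |A ∖ B| = 10.
(a) |A ∩ B| / |A| > 1/5: holds.
(b) |A ∩ B| ≤ 8: fails.
(c) |A ∩ B| ≤ |A ∖ B|: holds.

(a), (c)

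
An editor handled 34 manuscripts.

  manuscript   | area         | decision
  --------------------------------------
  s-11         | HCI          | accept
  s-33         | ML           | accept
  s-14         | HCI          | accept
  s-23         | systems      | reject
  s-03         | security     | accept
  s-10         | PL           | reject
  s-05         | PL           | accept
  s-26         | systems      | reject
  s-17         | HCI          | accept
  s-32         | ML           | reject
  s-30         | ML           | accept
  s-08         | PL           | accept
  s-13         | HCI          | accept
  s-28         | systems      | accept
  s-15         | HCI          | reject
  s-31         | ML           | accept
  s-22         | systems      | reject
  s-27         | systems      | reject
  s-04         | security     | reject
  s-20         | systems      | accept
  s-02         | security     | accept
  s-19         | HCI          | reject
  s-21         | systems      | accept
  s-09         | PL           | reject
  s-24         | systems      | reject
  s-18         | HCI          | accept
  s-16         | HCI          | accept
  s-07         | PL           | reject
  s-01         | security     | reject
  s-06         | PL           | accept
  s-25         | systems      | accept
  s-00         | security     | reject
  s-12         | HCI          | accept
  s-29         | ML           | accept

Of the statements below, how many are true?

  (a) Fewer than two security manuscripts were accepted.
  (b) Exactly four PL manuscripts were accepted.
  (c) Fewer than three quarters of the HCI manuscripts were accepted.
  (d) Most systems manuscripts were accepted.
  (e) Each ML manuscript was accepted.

0

(a) security: |A| = 5, |A ∩ B| = 2; needs |A ∩ B| < 2 — false.
(b) PL: |A| = 6, |A ∩ B| = 3; needs |A ∩ B| = 4 — false.
(c) HCI: |A| = 9, |A ∩ B| = 7; needs |A ∩ B| / |A| < 3/4 — false.
(d) systems: |A| = 9, |A ∩ B| = 4; needs |A ∩ B| > |A ∖ B| — false.
(e) ML: |A| = 5, |A ∩ B| = 4; needs A ⊆ B, i.e. every element of A is in B (|A ∖ B| = 0) — false.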